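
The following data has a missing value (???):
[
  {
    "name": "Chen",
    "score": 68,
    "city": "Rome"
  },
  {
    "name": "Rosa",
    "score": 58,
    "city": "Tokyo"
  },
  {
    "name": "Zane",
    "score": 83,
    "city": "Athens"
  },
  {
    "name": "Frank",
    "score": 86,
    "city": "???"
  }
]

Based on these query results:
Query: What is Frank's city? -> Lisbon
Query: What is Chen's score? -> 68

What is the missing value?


The missing value is Frank's city
From query: Frank's city = Lisbon

ANSWER: Lisbon


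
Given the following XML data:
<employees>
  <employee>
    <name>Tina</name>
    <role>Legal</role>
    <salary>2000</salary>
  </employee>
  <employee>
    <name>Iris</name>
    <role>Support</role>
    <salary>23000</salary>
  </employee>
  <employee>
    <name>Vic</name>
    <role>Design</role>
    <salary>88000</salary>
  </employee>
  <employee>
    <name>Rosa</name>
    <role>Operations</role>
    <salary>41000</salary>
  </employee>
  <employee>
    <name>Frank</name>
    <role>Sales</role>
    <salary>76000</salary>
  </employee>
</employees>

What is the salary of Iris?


Searching for <employee> with <name>Iris</name>
Found at position 2
<salary>23000</salary>

ANSWER: 23000


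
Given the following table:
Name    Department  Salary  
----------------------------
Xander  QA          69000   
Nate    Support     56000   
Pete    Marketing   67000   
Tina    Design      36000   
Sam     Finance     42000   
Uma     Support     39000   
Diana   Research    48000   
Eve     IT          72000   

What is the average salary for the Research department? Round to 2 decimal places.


Research department members:
  Diana: 48000
Sum = 48000
Count = 1
Average = 48000 / 1 = 48000.00

ANSWER: 48000.00


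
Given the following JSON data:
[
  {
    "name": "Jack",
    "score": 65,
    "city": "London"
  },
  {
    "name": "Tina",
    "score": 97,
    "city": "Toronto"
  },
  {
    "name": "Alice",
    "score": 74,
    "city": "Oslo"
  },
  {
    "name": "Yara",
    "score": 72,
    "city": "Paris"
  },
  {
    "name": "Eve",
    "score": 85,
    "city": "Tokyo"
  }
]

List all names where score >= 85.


Filtering records where score >= 85:
  Jack (score=65) -> no
  Tina (score=97) -> YES
  Alice (score=74) -> no
  Yara (score=72) -> no
  Eve (score=85) -> YES


ANSWER: Tina, Eve


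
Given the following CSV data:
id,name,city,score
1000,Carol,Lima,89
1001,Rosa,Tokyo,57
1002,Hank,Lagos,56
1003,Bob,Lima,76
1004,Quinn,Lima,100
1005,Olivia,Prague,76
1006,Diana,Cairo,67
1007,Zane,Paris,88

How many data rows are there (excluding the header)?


Counting rows (excluding header):
Header: id,name,city,score
Data rows: 8

ANSWER: 8


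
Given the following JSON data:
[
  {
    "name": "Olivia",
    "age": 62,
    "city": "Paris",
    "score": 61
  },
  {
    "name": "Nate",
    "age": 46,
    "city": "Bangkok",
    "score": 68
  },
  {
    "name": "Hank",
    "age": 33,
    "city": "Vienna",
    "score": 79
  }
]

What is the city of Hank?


Looking up record where name = Hank
Record index: 2
Field 'city' = Vienna

ANSWER: Vienna


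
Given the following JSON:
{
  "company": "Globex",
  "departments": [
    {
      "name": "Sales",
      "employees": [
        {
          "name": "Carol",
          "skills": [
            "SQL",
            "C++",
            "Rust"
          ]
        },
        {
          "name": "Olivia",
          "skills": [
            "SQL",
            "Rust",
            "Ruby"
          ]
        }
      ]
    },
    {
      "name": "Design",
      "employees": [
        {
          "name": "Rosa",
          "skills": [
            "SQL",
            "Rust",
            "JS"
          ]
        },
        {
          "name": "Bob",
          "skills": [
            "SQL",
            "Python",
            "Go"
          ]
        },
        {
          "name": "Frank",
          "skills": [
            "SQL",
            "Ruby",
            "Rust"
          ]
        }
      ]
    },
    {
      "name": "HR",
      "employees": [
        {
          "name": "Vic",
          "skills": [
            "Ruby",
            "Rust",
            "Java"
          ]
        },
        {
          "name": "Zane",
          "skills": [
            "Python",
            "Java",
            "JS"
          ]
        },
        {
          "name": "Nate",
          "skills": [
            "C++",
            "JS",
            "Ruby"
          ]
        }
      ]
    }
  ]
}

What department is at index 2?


Path: departments[2].name
Value: HR

ANSWER: HR


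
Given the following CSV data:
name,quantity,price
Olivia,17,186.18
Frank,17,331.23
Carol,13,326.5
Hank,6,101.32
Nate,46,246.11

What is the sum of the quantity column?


Values in 'quantity' column:
  Row 1: 17
  Row 2: 17
  Row 3: 13
  Row 4: 6
  Row 5: 46
Sum = 17 + 17 + 13 + 6 + 46 = 99

ANSWER: 99


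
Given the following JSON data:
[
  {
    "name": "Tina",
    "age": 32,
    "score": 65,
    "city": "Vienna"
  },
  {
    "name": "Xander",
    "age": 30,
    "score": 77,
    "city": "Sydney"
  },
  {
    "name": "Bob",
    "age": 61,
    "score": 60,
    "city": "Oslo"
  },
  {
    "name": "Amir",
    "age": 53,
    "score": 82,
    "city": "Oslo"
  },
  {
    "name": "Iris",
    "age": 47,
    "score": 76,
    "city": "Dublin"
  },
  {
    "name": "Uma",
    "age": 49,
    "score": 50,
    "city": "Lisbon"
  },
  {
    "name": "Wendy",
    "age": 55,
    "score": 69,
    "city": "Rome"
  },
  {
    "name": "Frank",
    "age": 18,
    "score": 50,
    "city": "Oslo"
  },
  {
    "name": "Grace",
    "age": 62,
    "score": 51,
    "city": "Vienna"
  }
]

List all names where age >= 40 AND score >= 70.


Checking both conditions:
  Tina (age=32, score=65) -> no
  Xander (age=30, score=77) -> no
  Bob (age=61, score=60) -> no
  Amir (age=53, score=82) -> YES
  Iris (age=47, score=76) -> YES
  Uma (age=49, score=50) -> no
  Wendy (age=55, score=69) -> no
  Frank (age=18, score=50) -> no
  Grace (age=62, score=51) -> no


ANSWER: Amir, Iris


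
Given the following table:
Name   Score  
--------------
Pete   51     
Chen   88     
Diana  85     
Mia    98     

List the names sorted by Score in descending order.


Sorting by Score (descending):
  Mia: 98
  Chen: 88
  Diana: 85
  Pete: 51


ANSWER: Mia, Chen, Diana, Pete


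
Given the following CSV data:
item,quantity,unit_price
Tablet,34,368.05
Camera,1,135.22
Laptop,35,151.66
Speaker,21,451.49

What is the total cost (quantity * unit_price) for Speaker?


Row: Speaker
quantity = 21
unit_price = 451.49
total = 21 * 451.49 = 9481.29

ANSWER: 9481.29


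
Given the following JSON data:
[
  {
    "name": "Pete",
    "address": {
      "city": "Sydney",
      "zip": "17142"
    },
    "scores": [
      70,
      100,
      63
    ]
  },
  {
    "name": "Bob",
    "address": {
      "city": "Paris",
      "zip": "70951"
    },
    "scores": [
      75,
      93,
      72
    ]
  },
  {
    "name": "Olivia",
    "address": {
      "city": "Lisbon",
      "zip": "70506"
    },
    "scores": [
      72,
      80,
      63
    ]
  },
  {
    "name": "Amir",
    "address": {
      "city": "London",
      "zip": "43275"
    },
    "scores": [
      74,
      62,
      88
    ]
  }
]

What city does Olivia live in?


Path: records[2].address.city
Value: Lisbon

ANSWER: Lisbon


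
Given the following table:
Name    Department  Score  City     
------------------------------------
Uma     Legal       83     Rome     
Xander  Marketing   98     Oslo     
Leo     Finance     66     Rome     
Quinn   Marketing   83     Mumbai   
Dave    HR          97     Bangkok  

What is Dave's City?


Row 5: Dave
City = Bangkok

ANSWER: Bangkok


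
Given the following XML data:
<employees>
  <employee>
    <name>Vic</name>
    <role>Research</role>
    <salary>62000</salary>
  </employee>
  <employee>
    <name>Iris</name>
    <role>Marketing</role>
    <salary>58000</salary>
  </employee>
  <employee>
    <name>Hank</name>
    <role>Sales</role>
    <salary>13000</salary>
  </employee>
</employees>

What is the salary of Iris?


Searching for <employee> with <name>Iris</name>
Found at position 2
<salary>58000</salary>

ANSWER: 58000


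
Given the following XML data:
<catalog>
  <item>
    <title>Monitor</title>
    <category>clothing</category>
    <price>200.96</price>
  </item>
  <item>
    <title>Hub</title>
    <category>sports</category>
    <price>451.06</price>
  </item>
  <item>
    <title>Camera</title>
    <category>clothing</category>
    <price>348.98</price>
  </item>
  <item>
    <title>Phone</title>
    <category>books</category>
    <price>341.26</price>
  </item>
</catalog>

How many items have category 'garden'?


Scanning <item> elements for <category>garden</category>:
Count: 0

ANSWER: 0


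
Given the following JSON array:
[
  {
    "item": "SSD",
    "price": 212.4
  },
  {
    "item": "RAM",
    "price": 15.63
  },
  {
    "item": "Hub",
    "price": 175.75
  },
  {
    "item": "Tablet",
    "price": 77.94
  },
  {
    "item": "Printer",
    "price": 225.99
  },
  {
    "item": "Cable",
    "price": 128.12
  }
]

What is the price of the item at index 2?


Array index 2 -> Hub
price = 175.75

ANSWER: 175.75


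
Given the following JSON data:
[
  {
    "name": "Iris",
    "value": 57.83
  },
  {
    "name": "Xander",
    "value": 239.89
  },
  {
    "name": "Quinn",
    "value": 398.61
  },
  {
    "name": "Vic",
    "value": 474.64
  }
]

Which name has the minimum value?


Comparing values:
  Iris: 57.83
  Xander: 239.89
  Quinn: 398.61
  Vic: 474.64
Minimum: Iris (57.83)

ANSWER: Iris


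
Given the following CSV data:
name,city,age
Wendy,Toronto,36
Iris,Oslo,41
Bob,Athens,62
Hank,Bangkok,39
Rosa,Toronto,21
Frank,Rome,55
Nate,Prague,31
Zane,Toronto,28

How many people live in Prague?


Scanning city column for 'Prague':
  Row 7: Nate -> MATCH
Total matches: 1

ANSWER: 1


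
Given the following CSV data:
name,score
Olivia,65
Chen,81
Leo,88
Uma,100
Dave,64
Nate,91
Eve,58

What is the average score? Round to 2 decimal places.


Scores: 65, 81, 88, 100, 64, 91, 58
Sum = 547
Count = 7
Average = 547 / 7 = 78.14

ANSWER: 78.14


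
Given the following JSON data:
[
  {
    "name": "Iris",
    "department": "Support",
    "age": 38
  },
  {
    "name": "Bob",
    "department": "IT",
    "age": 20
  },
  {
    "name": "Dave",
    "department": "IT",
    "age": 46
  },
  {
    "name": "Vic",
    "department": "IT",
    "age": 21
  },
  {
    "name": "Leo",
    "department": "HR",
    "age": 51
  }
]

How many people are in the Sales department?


Scanning records for department = Sales
  No matches found
Count: 0

ANSWER: 0


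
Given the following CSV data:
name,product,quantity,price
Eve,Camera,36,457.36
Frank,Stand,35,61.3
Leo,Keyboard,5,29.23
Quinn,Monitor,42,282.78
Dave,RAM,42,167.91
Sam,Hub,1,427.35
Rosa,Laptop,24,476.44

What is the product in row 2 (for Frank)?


Row 2: Frank
Column 'product' = Stand

ANSWER: Stand


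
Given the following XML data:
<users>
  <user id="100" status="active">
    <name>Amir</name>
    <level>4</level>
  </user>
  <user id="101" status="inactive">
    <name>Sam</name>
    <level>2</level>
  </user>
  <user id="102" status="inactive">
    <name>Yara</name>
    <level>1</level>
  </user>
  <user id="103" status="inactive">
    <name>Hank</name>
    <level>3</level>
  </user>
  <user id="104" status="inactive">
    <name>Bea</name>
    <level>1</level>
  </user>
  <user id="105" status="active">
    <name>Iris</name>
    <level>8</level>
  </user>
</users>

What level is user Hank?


Finding user: Hank
<level>3</level>

ANSWER: 3


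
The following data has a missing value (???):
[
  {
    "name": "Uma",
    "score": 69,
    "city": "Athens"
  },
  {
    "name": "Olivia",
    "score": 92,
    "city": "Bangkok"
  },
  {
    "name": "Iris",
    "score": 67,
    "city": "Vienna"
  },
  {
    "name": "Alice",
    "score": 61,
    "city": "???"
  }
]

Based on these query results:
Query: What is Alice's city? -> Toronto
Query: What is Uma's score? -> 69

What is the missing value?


The missing value is Alice's city
From query: Alice's city = Toronto

ANSWER: Toronto


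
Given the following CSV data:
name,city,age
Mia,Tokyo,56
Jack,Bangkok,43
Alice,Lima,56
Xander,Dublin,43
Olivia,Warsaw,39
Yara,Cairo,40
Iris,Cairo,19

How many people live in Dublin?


Scanning city column for 'Dublin':
  Row 4: Xander -> MATCH
Total matches: 1

ANSWER: 1


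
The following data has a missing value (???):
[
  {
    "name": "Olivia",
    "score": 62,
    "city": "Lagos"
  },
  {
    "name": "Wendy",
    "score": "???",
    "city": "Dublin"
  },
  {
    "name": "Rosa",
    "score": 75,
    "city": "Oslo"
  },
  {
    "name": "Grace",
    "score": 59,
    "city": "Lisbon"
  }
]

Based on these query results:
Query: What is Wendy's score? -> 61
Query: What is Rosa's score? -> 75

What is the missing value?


The missing value is Wendy's score
From query: Wendy's score = 61

ANSWER: 61


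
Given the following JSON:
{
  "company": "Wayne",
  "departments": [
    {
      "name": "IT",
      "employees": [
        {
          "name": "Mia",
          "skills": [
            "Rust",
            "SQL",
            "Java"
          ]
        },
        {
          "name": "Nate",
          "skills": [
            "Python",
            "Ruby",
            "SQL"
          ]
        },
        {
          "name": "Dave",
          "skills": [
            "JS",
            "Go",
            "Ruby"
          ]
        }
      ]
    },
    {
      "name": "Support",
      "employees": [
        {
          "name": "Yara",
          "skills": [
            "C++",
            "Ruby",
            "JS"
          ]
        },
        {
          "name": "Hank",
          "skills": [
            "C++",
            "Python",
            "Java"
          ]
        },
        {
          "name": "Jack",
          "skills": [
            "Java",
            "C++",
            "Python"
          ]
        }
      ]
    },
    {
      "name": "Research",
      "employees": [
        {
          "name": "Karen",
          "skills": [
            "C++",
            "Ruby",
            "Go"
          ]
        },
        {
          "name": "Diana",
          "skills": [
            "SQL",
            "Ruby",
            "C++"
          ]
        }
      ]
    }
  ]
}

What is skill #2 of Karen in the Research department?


Path: departments[2].employees[0].skills[1]
Value: Ruby

ANSWER: Ruby


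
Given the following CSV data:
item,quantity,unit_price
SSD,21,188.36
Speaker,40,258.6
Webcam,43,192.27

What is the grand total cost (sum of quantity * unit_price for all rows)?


Computing row totals:
  SSD: 21 * 188.36 = 3955.56
  Speaker: 40 * 258.6 = 10344.0
  Webcam: 43 * 192.27 = 8267.61
Grand total = 3955.56 + 10344.0 + 8267.61 = 22567.17

ANSWER: 22567.17


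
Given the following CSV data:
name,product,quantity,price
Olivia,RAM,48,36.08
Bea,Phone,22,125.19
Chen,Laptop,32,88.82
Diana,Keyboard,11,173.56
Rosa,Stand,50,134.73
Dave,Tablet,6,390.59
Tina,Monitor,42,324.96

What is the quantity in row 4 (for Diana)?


Row 4: Diana
Column 'quantity' = 11

ANSWER: 11


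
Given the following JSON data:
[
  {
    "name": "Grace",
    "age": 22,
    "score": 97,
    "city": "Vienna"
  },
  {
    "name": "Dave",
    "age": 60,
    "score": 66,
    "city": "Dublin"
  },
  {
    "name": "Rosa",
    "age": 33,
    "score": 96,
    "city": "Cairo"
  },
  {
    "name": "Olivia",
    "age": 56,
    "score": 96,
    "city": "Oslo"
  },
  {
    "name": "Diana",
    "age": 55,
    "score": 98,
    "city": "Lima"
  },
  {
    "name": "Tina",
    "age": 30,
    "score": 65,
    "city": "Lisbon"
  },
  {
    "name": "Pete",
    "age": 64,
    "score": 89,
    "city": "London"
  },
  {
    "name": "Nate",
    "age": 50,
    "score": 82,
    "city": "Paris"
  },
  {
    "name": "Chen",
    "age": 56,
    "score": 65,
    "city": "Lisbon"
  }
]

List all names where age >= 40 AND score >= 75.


Checking both conditions:
  Grace (age=22, score=97) -> no
  Dave (age=60, score=66) -> no
  Rosa (age=33, score=96) -> no
  Olivia (age=56, score=96) -> YES
  Diana (age=55, score=98) -> YES
  Tina (age=30, score=65) -> no
  Pete (age=64, score=89) -> YES
  Nate (age=50, score=82) -> YES
  Chen (age=56, score=65) -> no


ANSWER: Olivia, Diana, Pete, Nate


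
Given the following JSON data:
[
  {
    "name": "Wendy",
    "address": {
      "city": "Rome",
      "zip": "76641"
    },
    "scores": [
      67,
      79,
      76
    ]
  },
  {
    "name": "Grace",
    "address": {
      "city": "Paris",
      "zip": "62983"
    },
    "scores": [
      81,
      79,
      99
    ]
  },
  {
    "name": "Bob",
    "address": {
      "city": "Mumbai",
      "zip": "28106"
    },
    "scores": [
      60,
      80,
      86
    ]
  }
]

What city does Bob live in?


Path: records[2].address.city
Value: Mumbai

ANSWER: Mumbai


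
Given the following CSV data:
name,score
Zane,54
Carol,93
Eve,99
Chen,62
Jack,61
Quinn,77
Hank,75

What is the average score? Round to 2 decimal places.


Scores: 54, 93, 99, 62, 61, 77, 75
Sum = 521
Count = 7
Average = 521 / 7 = 74.43

ANSWER: 74.43


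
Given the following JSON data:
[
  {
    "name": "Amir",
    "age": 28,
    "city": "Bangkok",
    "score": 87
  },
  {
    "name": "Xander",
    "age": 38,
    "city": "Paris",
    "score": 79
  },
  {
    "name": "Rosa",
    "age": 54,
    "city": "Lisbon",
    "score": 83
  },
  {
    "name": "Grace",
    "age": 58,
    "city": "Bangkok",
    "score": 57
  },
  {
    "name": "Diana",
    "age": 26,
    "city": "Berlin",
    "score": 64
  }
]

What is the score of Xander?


Looking up record where name = Xander
Record index: 1
Field 'score' = 79

ANSWER: 79


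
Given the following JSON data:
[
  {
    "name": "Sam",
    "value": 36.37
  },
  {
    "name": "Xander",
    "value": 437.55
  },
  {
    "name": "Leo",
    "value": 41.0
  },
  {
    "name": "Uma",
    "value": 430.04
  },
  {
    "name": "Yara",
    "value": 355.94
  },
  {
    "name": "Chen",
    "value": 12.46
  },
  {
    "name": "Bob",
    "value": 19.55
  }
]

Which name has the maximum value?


Comparing values:
  Sam: 36.37
  Xander: 437.55
  Leo: 41.0
  Uma: 430.04
  Yara: 355.94
  Chen: 12.46
  Bob: 19.55
Maximum: Xander (437.55)

ANSWER: Xander


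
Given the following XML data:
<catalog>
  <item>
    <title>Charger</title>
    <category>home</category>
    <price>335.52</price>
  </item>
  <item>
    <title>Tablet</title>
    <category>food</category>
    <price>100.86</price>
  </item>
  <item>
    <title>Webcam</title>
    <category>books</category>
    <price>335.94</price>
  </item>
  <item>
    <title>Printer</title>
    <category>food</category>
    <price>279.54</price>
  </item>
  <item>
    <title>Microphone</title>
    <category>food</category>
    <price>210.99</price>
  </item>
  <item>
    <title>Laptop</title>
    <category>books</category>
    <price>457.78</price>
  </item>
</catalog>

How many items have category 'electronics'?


Scanning <item> elements for <category>electronics</category>:
Count: 0

ANSWER: 0


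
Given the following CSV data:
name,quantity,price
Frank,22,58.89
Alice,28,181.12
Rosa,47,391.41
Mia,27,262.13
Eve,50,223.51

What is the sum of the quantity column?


Values in 'quantity' column:
  Row 1: 22
  Row 2: 28
  Row 3: 47
  Row 4: 27
  Row 5: 50
Sum = 22 + 28 + 47 + 27 + 50 = 174

ANSWER: 174


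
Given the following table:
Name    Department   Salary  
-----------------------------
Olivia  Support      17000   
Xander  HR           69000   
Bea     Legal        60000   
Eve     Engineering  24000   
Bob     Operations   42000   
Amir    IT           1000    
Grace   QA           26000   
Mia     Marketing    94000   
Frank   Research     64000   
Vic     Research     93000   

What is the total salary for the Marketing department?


Marketing department members:
  Mia: 94000
Total = 94000 = 94000

ANSWER: 94000


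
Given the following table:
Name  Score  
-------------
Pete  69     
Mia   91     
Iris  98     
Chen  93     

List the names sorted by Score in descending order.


Sorting by Score (descending):
  Iris: 98
  Chen: 93
  Mia: 91
  Pete: 69


ANSWER: Iris, Chen, Mia, Pete


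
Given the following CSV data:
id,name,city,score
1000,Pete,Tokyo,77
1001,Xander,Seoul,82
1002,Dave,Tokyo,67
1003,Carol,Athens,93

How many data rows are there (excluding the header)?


Counting rows (excluding header):
Header: id,name,city,score
Data rows: 4

ANSWER: 4


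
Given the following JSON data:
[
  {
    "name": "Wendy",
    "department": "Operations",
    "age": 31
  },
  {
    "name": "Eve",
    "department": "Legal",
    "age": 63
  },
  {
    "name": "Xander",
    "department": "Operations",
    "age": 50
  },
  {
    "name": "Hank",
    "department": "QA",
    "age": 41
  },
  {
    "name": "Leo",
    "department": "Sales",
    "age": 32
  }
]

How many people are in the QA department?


Scanning records for department = QA
  Record 3: Hank
Count: 1

ANSWER: 1


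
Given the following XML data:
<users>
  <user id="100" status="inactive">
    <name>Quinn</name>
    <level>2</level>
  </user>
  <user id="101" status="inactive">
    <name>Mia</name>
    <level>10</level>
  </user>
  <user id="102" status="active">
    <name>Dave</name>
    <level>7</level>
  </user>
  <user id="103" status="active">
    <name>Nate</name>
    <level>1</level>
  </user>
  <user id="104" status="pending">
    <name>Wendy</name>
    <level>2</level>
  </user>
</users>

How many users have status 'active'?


Counting users with status='active':
  Dave (id=102) -> MATCH
  Nate (id=103) -> MATCH
Count: 2

ANSWER: 2


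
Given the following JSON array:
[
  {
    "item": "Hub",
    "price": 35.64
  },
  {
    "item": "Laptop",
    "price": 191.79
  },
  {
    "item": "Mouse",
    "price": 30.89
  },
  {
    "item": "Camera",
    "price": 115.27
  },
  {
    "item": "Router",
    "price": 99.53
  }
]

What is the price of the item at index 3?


Array index 3 -> Camera
price = 115.27

ANSWER: 115.27


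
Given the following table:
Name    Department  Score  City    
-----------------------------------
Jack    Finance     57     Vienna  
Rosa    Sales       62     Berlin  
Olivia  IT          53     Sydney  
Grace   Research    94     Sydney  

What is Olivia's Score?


Row 3: Olivia
Score = 53

ANSWER: 53


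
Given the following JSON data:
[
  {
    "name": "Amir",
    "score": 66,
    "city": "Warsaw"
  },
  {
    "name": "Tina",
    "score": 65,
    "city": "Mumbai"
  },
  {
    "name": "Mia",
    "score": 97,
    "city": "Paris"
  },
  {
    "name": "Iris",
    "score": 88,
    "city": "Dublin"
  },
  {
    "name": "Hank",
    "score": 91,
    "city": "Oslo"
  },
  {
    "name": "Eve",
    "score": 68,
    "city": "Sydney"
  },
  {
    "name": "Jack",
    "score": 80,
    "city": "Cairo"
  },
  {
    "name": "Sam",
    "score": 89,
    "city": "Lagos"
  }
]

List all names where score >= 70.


Filtering records where score >= 70:
  Amir (score=66) -> no
  Tina (score=65) -> no
  Mia (score=97) -> YES
  Iris (score=88) -> YES
  Hank (score=91) -> YES
  Eve (score=68) -> no
  Jack (score=80) -> YES
  Sam (score=89) -> YES


ANSWER: Mia, Iris, Hank, Jack, Sam


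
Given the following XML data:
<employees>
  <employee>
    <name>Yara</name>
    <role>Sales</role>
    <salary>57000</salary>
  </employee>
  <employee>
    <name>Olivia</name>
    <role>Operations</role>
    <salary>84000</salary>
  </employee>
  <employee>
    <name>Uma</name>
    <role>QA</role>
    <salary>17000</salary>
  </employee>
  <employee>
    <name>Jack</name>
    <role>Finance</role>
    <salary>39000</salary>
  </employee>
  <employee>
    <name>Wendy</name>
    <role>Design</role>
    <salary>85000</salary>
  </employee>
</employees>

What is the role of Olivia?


Searching for <employee> with <name>Olivia</name>
Found at position 2
<role>Operations</role>

ANSWER: Operations


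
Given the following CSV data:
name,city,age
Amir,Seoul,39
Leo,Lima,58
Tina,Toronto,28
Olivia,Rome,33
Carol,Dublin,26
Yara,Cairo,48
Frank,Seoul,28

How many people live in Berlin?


Scanning city column for 'Berlin':
Total matches: 0

ANSWER: 0


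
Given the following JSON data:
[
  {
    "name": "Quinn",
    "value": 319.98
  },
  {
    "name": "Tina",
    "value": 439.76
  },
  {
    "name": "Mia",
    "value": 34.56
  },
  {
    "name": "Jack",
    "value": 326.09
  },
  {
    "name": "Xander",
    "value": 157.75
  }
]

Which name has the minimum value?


Comparing values:
  Quinn: 319.98
  Tina: 439.76
  Mia: 34.56
  Jack: 326.09
  Xander: 157.75
Minimum: Mia (34.56)

ANSWER: Mia


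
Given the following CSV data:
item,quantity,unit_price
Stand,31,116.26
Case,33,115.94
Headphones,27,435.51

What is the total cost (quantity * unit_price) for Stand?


Row: Stand
quantity = 31
unit_price = 116.26
total = 31 * 116.26 = 3604.06

ANSWER: 3604.06


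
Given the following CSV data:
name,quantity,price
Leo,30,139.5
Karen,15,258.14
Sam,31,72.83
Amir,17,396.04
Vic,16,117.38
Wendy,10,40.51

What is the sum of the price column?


Values in 'price' column:
  Row 1: 139.5
  Row 2: 258.14
  Row 3: 72.83
  Row 4: 396.04
  Row 5: 117.38
  Row 6: 40.51
Sum = 139.5 + 258.14 + 72.83 + 396.04 + 117.38 + 40.51 = 1024.4

ANSWER: 1024.4


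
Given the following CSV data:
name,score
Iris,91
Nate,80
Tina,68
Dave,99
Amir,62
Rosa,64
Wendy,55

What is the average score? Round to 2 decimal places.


Scores: 91, 80, 68, 99, 62, 64, 55
Sum = 519
Count = 7
Average = 519 / 7 = 74.14

ANSWER: 74.14


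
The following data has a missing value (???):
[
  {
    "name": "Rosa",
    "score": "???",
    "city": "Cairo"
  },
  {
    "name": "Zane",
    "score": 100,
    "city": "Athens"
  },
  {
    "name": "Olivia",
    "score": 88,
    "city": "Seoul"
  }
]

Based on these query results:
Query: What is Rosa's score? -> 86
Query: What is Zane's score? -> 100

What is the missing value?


The missing value is Rosa's score
From query: Rosa's score = 86

ANSWER: 86


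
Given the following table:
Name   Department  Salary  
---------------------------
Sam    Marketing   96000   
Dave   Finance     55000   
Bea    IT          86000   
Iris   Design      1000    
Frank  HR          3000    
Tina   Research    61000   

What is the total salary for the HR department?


HR department members:
  Frank: 3000
Total = 3000 = 3000

ANSWER: 3000


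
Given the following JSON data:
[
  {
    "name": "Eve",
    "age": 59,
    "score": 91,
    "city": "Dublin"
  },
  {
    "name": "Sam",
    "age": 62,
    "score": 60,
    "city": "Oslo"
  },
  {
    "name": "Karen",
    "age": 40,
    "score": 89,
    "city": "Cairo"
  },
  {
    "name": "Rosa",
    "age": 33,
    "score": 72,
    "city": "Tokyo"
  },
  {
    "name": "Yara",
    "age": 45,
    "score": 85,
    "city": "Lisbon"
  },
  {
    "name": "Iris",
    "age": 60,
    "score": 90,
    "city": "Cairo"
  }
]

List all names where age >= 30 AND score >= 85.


Checking both conditions:
  Eve (age=59, score=91) -> YES
  Sam (age=62, score=60) -> no
  Karen (age=40, score=89) -> YES
  Rosa (age=33, score=72) -> no
  Yara (age=45, score=85) -> YES
  Iris (age=60, score=90) -> YES


ANSWER: Eve, Karen, Yara, Iris


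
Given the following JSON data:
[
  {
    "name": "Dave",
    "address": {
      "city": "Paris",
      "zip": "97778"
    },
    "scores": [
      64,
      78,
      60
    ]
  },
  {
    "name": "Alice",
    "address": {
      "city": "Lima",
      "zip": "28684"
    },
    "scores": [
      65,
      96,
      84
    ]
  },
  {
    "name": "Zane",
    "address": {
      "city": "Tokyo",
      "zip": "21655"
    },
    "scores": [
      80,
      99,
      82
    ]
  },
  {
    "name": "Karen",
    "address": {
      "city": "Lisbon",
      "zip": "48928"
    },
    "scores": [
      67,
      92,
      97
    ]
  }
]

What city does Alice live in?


Path: records[1].address.city
Value: Lima

ANSWER: Lima


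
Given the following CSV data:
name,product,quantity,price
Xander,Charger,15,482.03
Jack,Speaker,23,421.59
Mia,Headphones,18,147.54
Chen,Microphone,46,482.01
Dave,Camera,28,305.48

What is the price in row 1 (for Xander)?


Row 1: Xander
Column 'price' = 482.03

ANSWER: 482.03


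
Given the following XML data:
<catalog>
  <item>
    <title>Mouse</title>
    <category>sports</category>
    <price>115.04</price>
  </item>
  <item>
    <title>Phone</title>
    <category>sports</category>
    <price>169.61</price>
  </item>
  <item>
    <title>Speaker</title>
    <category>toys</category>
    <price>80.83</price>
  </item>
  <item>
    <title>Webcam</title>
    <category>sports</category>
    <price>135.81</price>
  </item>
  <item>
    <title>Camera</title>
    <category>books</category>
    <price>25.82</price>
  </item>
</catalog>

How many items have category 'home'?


Scanning <item> elements for <category>home</category>:
Count: 0

ANSWER: 0


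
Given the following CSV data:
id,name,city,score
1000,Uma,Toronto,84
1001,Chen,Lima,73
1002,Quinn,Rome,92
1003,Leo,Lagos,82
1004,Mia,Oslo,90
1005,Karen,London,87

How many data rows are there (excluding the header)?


Counting rows (excluding header):
Header: id,name,city,score
Data rows: 6

ANSWER: 6


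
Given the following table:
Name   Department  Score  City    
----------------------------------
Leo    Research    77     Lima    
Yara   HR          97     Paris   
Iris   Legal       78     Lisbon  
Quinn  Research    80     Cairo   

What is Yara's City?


Row 2: Yara
City = Paris

ANSWER: Paris


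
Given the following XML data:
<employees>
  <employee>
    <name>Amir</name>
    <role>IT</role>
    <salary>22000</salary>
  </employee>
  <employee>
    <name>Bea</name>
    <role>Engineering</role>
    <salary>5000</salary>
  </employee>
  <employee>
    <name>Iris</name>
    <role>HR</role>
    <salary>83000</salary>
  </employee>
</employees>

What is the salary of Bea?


Searching for <employee> with <name>Bea</name>
Found at position 2
<salary>5000</salary>

ANSWER: 5000


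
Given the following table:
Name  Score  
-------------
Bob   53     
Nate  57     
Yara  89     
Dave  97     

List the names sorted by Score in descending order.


Sorting by Score (descending):
  Dave: 97
  Yara: 89
  Nate: 57
  Bob: 53


ANSWER: Dave, Yara, Nate, Bob


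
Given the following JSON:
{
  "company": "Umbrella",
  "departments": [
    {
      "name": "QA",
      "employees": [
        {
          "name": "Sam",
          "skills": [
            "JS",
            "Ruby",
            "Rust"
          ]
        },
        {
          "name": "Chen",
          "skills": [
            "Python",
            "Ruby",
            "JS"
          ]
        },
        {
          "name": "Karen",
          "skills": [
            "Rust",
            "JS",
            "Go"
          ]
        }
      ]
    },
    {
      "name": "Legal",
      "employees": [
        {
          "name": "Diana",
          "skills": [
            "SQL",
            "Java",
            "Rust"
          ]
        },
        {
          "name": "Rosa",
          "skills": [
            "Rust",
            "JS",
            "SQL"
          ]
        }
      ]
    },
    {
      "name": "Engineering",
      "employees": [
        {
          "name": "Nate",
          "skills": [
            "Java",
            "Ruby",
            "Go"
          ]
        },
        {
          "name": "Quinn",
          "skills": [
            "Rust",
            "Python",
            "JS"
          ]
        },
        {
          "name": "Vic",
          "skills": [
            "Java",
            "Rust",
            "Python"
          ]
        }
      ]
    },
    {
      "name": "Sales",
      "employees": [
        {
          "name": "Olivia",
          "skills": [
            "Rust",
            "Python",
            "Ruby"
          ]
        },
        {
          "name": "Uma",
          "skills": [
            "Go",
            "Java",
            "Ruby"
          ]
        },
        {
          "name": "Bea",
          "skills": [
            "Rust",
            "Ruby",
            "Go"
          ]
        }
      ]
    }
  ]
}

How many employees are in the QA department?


Path: departments[0].employees
Count: 3

ANSWER: 3


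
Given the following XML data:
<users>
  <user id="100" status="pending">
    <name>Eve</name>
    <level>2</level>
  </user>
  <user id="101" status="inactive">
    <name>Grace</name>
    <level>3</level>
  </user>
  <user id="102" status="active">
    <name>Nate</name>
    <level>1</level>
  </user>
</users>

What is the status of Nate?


Finding user with name = Nate
user id="102" status="active"

ANSWER: active


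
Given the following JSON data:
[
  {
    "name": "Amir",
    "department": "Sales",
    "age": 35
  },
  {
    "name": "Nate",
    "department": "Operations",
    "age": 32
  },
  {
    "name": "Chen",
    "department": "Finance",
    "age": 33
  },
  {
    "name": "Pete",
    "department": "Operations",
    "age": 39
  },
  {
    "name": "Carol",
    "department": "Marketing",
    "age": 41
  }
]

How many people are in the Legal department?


Scanning records for department = Legal
  No matches found
Count: 0

ANSWER: 0


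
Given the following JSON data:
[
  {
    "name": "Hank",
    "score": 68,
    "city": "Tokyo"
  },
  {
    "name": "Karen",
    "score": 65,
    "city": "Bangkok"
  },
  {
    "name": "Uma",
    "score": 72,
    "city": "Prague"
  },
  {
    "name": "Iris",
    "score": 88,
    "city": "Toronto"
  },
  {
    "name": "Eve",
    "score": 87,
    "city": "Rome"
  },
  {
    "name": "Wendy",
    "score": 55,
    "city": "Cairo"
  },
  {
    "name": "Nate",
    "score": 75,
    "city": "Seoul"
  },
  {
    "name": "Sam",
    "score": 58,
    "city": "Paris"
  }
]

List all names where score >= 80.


Filtering records where score >= 80:
  Hank (score=68) -> no
  Karen (score=65) -> no
  Uma (score=72) -> no
  Iris (score=88) -> YES
  Eve (score=87) -> YES
  Wendy (score=55) -> no
  Nate (score=75) -> no
  Sam (score=58) -> no


ANSWER: Iris, Eve


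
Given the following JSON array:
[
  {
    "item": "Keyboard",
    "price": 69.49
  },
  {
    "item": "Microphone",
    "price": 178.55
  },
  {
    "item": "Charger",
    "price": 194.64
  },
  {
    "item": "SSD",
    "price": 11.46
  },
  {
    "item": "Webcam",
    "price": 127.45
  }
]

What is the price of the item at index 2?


Array index 2 -> Charger
price = 194.64

ANSWER: 194.64


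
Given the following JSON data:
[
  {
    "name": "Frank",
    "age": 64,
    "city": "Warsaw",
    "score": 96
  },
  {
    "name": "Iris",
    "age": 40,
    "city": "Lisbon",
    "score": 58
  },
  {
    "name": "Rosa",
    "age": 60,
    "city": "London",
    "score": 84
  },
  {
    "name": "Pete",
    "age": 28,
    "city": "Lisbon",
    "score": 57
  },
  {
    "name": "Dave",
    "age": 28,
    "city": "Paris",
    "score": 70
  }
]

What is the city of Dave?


Looking up record where name = Dave
Record index: 4
Field 'city' = Paris

ANSWER: Paris


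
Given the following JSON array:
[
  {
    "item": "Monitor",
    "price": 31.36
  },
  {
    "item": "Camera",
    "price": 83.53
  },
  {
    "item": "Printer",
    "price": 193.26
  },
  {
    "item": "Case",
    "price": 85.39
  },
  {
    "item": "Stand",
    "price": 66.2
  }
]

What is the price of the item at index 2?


Array index 2 -> Printer
price = 193.26

ANSWER: 193.26


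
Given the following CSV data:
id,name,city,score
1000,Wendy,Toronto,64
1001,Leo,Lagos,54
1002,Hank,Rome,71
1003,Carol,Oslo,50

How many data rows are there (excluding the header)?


Counting rows (excluding header):
Header: id,name,city,score
Data rows: 4

ANSWER: 4


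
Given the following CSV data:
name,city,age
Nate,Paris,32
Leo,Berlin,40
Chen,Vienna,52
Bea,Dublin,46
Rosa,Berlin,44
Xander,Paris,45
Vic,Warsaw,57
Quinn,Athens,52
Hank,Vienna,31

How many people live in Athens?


Scanning city column for 'Athens':
  Row 8: Quinn -> MATCH
Total matches: 1

ANSWER: 1


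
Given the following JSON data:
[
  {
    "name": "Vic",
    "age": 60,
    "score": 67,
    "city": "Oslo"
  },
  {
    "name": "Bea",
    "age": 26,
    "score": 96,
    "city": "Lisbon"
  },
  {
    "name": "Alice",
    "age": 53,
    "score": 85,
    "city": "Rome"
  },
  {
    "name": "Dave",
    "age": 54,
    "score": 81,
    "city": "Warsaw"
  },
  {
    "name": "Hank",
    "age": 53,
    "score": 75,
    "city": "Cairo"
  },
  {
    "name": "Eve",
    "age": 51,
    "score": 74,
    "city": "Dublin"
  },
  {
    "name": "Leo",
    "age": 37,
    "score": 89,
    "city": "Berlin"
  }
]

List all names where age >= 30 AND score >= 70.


Checking both conditions:
  Vic (age=60, score=67) -> no
  Bea (age=26, score=96) -> no
  Alice (age=53, score=85) -> YES
  Dave (age=54, score=81) -> YES
  Hank (age=53, score=75) -> YES
  Eve (age=51, score=74) -> YES
  Leo (age=37, score=89) -> YES


ANSWER: Alice, Dave, Hank, Eve, Leo


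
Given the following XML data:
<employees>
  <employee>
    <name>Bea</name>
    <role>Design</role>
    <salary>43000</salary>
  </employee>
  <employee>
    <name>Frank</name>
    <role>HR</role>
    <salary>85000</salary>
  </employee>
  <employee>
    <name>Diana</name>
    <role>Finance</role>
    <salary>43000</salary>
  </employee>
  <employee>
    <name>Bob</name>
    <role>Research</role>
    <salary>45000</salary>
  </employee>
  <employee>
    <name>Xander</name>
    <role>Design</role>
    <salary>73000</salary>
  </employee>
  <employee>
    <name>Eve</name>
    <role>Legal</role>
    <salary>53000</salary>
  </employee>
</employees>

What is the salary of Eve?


Searching for <employee> with <name>Eve</name>
Found at position 6
<salary>53000</salary>

ANSWER: 53000


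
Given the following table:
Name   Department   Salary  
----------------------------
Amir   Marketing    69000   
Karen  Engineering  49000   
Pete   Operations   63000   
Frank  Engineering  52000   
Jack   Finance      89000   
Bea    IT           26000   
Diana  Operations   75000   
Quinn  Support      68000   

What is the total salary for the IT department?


IT department members:
  Bea: 26000
Total = 26000 = 26000

ANSWER: 26000


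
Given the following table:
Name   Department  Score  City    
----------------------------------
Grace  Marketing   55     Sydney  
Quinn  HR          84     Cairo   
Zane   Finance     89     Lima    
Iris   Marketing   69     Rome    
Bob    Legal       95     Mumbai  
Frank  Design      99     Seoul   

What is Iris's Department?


Row 4: Iris
Department = Marketing

ANSWER: Marketing


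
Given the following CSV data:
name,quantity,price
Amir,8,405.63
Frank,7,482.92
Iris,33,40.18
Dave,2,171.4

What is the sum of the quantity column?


Values in 'quantity' column:
  Row 1: 8
  Row 2: 7
  Row 3: 33
  Row 4: 2
Sum = 8 + 7 + 33 + 2 = 50

ANSWER: 50


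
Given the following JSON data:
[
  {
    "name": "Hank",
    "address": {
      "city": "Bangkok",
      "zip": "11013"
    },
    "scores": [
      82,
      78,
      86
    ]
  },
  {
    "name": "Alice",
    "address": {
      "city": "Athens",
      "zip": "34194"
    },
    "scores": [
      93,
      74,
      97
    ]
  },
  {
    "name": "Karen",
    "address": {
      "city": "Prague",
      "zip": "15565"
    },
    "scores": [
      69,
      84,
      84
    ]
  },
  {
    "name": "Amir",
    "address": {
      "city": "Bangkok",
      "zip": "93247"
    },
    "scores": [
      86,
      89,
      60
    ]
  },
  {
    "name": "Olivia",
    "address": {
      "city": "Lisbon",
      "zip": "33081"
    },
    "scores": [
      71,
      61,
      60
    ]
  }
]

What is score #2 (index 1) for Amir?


Path: records[3].scores[1]
Value: 89

ANSWER: 89


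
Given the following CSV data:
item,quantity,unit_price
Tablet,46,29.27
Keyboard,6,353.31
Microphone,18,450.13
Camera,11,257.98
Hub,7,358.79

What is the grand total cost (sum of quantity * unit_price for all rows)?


Computing row totals:
  Tablet: 46 * 29.27 = 1346.42
  Keyboard: 6 * 353.31 = 2119.86
  Microphone: 18 * 450.13 = 8102.34
  Camera: 11 * 257.98 = 2837.78
  Hub: 7 * 358.79 = 2511.53
Grand total = 1346.42 + 2119.86 + 8102.34 + 2837.78 + 2511.53 = 16917.93

ANSWER: 16917.93
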